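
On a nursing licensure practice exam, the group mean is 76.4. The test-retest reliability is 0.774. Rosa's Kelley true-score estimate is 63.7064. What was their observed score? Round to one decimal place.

60.0

T̂ = ρX + (1 − ρ)μ  ⇒  X = (T̂ − (1 − ρ)μ) / ρ
X = (63.7064 − 0.226 × 76.4) / 0.774 = (63.7064 − 17.2664) / 0.774 = 46.4400 / 0.774 = 60.000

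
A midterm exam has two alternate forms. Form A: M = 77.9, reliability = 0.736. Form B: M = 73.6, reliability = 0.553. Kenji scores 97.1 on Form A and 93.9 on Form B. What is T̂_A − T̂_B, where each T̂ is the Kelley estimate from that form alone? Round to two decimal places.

T̂_A = 0.736(97.1) + 0.264(77.9) = 92.0312
T̂_B = 0.553(93.9) + 0.447(73.6) = 84.8259
T̂_A − T̂_B = 7.2053

7.21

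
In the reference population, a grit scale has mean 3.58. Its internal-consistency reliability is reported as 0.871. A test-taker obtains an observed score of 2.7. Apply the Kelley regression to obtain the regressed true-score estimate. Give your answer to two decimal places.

T̂ = ρX + (1 − ρ)μ
  = 0.871 × 2.7 + 0.129 × 3.58
  = 2.3517 + 0.46182
  = 2.814
  ≈ 2.81

2.81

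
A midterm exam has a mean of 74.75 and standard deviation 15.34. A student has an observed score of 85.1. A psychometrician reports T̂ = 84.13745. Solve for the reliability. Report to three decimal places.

0.907

T̂ = ρX + (1 − ρ)μ  ⇒  T̂ − μ = ρ(X − μ)
ρ = (T̂ − μ)/(X − μ) = (84.13745 − 74.75) / (85.1 − 74.75) = 9.38745 / 10.35 = 0.90700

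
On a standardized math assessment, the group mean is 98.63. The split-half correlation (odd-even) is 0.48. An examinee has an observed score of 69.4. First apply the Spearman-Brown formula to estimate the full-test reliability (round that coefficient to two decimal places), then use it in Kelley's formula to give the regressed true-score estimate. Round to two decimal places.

79.63

Spearman-Brown: ρ = 2r/(1 + r) = 2(0.48)/(1 + 0.48) = 0.960/1.48 = 0.6486 → 0.65
T̂ = 0.65(69.4) + 0.35(98.63) = 45.110 + 34.5205 = 79.631 → 79.63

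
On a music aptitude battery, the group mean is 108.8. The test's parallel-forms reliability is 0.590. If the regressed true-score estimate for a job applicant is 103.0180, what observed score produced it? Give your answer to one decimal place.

T̂ = ρX + (1 − ρ)μ  ⇒  X = (T̂ − (1 − ρ)μ) / ρ
X = (103.0180 − 0.410 × 108.8) / 0.590 = (103.0180 − 44.6080) / 0.590 = 58.4100 / 0.590 = 99.000

99.0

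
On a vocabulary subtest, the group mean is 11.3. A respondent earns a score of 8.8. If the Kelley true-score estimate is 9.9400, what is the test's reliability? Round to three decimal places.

0.544

T̂ = ρX + (1 − ρ)μ  ⇒  T̂ − μ = ρ(X − μ)
ρ = (T̂ − μ)/(X − μ) = (9.9400 − 11.3) / (8.8 − 11.3) = -1.3600 / -2.5 = 0.54400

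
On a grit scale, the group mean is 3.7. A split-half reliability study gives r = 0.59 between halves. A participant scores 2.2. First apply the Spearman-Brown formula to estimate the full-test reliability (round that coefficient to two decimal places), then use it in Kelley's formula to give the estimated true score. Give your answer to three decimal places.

2.590

Spearman-Brown: ρ = 2r/(1 + r) = 2(0.59)/(1 + 0.59) = 1.180/1.59 = 0.7421 → 0.74
Kelley's formula gives T̂ = 0.74·2.2 + 0.26·3.7 = 1.628 + 0.962 = 2.5900.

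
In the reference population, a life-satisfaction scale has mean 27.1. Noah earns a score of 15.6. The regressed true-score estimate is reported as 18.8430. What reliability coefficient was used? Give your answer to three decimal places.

T̂ = ρX + (1 − ρ)μ  ⇒  T̂ − μ = ρ(X − μ)
ρ = (T̂ − μ)/(X − μ) = (18.8430 − 27.1) / (15.6 − 27.1) = -8.2570 / -11.5 = 0.71800

0.718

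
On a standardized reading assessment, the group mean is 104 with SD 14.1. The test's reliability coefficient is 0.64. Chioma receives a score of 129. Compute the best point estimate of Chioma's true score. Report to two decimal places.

T̂ = ρX + (1 − ρ)μ
  = 0.64 × 129 + 0.36 × 104
  = 82.56 + 37.44
  = 120.000
  ≈ 120.00

120.00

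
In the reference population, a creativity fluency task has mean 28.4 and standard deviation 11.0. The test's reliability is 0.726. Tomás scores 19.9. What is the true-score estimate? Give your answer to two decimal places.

22.23

T̂ = 0.726(19.9) + 0.274(28.4) = 14.4474 + 7.7816 = 22.229 → 22.23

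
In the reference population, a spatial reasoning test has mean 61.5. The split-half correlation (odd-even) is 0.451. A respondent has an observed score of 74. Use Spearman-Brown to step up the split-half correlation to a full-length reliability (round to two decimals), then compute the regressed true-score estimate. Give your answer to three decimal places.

Spearman-Brown: ρ = 2r/(1 + r) = 2(0.451)/(1 + 0.451) = 0.9020/1.451 = 0.6216 → 0.62
T̂ = ρX + (1 − ρ)μ
  = 0.62 × 74 + 0.38 × 61.5
  = 45.88 + 23.370
  = 69.2500
  ≈ 69.250

69.250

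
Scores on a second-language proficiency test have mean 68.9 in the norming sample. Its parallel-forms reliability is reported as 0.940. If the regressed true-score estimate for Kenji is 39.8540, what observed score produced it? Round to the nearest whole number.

38

T̂ = ρX + (1 − ρ)μ  ⇒  X = (T̂ − (1 − ρ)μ) / ρ
X = (39.8540 − 0.060 × 68.9) / 0.940 = (39.8540 − 4.1340) / 0.940 = 35.7200 / 0.940 = 38.00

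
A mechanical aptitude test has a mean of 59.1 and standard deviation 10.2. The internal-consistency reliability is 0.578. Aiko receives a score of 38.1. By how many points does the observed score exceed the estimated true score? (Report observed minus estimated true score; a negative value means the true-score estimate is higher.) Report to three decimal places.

-8.862

T̂ = ρX + (1 − ρ)μ
  = 0.578 × 38.1 + 0.422 × 59.1
  = 22.0218 + 24.9402
  = 46.96200
  ≈ 46.9620
X − T̂ = 38.1 − 46.9620 = -8.8620 → -8.862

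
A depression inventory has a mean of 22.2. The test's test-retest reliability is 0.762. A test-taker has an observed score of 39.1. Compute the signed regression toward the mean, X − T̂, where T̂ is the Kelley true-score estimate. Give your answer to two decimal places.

T̂ = 0.762(39.1) + 0.238(22.2) = 29.7942 + 5.2836 = 35.0778 → 35.078
X − T̂ = 39.1 − 35.078 = 4.022 → 4.02

4.02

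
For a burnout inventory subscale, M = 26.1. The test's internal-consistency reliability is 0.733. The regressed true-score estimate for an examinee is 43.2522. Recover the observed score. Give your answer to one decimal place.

T̂ = ρX + (1 − ρ)μ  ⇒  X = (T̂ − (1 − ρ)μ) / ρ
X = (43.2522 − 0.267 × 26.1) / 0.733 = (43.2522 − 6.9687) / 0.733 = 36.2835 / 0.733 = 49.500

49.5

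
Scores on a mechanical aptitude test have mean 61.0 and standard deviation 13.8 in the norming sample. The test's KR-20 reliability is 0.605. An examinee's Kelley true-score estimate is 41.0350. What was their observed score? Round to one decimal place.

28.0

T̂ = ρX + (1 − ρ)μ  ⇒  X = (T̂ − (1 − ρ)μ) / ρ
X = (41.0350 − 0.395 × 61.0) / 0.605 = (41.0350 − 24.0950) / 0.605 = 16.9400 / 0.605 = 28.000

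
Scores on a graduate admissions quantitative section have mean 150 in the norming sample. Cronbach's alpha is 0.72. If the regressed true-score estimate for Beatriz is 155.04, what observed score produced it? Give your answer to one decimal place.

T̂ = ρX + (1 − ρ)μ  ⇒  X = (T̂ − (1 − ρ)μ) / ρ
X = (155.04 − 0.28 × 150) / 0.72 = (155.04 − 42.00) / 0.72 = 113.04 / 0.72 = 157.000

157.0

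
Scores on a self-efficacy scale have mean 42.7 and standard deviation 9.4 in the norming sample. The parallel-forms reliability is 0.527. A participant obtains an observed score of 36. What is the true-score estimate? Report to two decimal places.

39.17

T̂ = 0.527(36) + 0.473(42.7) = 18.972 + 20.1971 = 39.169 → 39.17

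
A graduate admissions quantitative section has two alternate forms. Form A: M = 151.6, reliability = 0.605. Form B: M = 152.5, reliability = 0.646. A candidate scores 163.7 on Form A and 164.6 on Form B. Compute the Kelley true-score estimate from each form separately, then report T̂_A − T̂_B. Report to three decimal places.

-1.396

T̂_A = 0.605(163.7) + 0.395(151.6) = 158.92050
T̂_B = 0.646(164.6) + 0.354(152.5) = 160.31660
T̂_A − T̂_B = -1.39610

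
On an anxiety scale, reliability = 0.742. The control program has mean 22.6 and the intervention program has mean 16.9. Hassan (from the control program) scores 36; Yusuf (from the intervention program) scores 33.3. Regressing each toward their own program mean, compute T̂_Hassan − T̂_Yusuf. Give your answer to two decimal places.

3.47

T̂_Hassan = 0.742(36) + 0.258(22.6) = 32.5428
T̂_Yusuf = 0.742(33.3) + 0.258(16.9) = 29.0688
Difference = 32.5428 − 29.0688 = 3.4740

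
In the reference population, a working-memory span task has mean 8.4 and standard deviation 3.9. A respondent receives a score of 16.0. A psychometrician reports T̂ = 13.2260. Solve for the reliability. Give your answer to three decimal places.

0.635

T̂ = ρX + (1 − ρ)μ  ⇒  T̂ − μ = ρ(X − μ)
ρ = (T̂ − μ)/(X − μ) = (13.2260 − 8.4) / (16.0 − 8.4) = 4.8260 / 7.6 = 0.63500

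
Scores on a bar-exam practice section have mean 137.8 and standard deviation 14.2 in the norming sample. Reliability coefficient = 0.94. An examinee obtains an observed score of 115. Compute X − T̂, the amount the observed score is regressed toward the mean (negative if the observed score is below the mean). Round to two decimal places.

Kelley's formula gives T̂ = 0.94·115 + 0.06·137.8 = 108.10 + 8.268 = 116.3680.
X − T̂ = 115 − 116.368 = -1.368 → -1.37

-1.37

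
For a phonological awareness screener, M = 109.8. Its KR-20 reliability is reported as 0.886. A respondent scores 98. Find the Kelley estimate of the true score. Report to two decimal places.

99.35

T̂ = 0.886(98) + 0.114(109.8) = 86.828 + 12.5172 = 99.345 → 99.35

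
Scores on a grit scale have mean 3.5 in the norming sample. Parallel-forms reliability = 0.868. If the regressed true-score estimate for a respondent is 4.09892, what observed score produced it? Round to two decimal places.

4.19

T̂ = ρX + (1 − ρ)μ  ⇒  X = (T̂ − (1 − ρ)μ) / ρ
X = (4.09892 − 0.132 × 3.5) / 0.868 = (4.09892 − 0.4620) / 0.868 = 3.63692 / 0.868 = 4.1900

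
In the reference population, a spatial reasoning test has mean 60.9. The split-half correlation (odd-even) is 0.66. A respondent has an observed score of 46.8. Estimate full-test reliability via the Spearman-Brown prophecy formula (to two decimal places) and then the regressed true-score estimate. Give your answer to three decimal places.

49.620

Spearman-Brown: ρ = 2r/(1 + r) = 2(0.66)/(1 + 0.66) = 1.320/1.66 = 0.7952 → 0.80
Kelley's formula gives T̂ = 0.80·46.8 + 0.20·60.9 = 37.440 + 12.180 = 49.6200.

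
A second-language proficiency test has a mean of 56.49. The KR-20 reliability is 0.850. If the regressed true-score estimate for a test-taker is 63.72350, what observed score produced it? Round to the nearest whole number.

65

T̂ = ρX + (1 − ρ)μ  ⇒  X = (T̂ − (1 − ρ)μ) / ρ
X = (63.72350 − 0.150 × 56.49) / 0.850 = (63.72350 − 8.47350) / 0.850 = 55.25000 / 0.850 = 65.00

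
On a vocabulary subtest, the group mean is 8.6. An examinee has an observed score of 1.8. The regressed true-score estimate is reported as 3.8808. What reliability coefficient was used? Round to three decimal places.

0.694

T̂ = ρX + (1 − ρ)μ  ⇒  T̂ − μ = ρ(X − μ)
ρ = (T̂ − μ)/(X − μ) = (3.8808 − 8.6) / (1.8 − 8.6) = -4.7192 / -6.8 = 0.69400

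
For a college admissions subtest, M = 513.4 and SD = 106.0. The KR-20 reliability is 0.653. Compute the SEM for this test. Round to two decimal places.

62.44

SEM = SD · √(1 − ρ) = 106.0 × √0.347 = 106.0 × 0.5891 = 62.441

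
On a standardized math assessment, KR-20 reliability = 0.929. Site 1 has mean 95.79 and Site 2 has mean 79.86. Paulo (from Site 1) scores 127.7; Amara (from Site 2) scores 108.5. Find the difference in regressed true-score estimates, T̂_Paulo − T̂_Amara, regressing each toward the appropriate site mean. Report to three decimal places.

18.968

T̂_Paulo = 0.929(127.7) + 0.071(95.79) = 125.43439
T̂_Amara = 0.929(108.5) + 0.071(79.86) = 106.46656
Difference = 125.43439 − 106.46656 = 18.96783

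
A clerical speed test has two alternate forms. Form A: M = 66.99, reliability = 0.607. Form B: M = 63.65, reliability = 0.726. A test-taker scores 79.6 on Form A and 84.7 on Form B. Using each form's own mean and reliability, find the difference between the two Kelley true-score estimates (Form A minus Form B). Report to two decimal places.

-4.29

T̂_A = 0.607(79.6) + 0.393(66.99) = 74.6443
T̂_B = 0.726(84.7) + 0.274(63.65) = 78.9323
T̂_A − T̂_B = -4.2880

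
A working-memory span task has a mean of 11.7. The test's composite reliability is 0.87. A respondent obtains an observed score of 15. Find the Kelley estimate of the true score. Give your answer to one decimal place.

T̂ = 0.87(15) + 0.13(11.7) = 13.05 + 1.521 = 14.57 → 14.6

14.6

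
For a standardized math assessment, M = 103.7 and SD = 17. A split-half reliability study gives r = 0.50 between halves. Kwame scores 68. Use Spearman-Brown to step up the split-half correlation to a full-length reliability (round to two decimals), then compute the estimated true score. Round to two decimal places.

79.78

Spearman-Brown: ρ = 2r/(1 + r) = 2(0.50)/(1 + 0.50) = 1.000/1.50 = 0.6667 → 0.67
Kelley's formula gives T̂ = 0.67·68 + 0.33·103.7 = 45.56 + 34.221 = 79.781.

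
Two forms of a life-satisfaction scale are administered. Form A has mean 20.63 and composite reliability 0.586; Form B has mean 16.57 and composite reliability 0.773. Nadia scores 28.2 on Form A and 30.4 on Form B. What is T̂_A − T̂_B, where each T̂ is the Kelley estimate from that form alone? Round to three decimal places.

T̂_A = 0.586(28.2) + 0.414(20.63) = 25.06602
T̂_B = 0.773(30.4) + 0.227(16.57) = 27.26059
T̂_A − T̂_B = -2.19457

-2.195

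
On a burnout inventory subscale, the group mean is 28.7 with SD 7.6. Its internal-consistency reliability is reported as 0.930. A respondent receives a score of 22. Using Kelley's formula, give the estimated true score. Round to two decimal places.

Weight the observed score by reliability and the mean by (1 − reliability): T̂ = 0.930·22 + 0.070·28.7 = 20.460 + 2.0090 = 22.469.

22.47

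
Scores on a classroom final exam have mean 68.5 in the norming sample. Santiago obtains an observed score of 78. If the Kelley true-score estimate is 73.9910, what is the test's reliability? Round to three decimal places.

0.578

T̂ = ρX + (1 − ρ)μ  ⇒  T̂ − μ = ρ(X − μ)
ρ = (T̂ − μ)/(X − μ) = (73.9910 − 68.5) / (78 − 68.5) = 5.4910 / 9.5 = 0.57800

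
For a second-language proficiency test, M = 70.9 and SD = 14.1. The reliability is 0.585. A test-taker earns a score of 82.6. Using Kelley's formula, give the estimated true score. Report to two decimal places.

77.74

T̂ = ρX + (1 − ρ)μ
  = 0.585 × 82.6 + 0.415 × 70.9
  = 48.3210 + 29.4235
  = 77.744
  ≈ 77.74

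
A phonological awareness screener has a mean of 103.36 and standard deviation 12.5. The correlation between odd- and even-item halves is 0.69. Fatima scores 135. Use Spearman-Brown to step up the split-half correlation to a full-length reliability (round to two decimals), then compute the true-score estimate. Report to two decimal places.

129.30

Spearman-Brown: ρ = 2r/(1 + r) = 2(0.69)/(1 + 0.69) = 1.380/1.69 = 0.8166 → 0.82
T̂ = ρX + (1 − ρ)μ
  = 0.82 × 135 + 0.18 × 103.36
  = 110.70 + 18.6048
  = 129.305
  ≈ 129.30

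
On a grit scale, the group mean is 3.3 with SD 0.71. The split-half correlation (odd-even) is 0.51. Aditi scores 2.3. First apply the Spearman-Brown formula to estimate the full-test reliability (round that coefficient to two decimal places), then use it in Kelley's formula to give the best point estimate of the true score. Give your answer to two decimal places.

Spearman-Brown: ρ = 2r/(1 + r) = 2(0.51)/(1 + 0.51) = 1.020/1.51 = 0.6755 → 0.68
T̂ = 0.68(2.3) + 0.32(3.3) = 1.564 + 1.056 = 2.620 → 2.62

2.62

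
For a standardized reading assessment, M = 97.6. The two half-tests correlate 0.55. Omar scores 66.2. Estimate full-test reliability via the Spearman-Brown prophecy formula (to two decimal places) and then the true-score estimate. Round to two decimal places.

75.31

Spearman-Brown: ρ = 2r/(1 + r) = 2(0.55)/(1 + 0.55) = 1.100/1.55 = 0.7097 → 0.71
T̂ = 0.71(66.2) + 0.29(97.6) = 47.002 + 28.304 = 75.306 → 75.31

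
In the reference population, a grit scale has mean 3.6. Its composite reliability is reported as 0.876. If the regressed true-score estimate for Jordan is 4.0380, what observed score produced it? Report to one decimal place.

4.1

T̂ = ρX + (1 − ρ)μ  ⇒  X = (T̂ − (1 − ρ)μ) / ρ
X = (4.0380 − 0.124 × 3.6) / 0.876 = (4.0380 − 0.4464) / 0.876 = 3.5916 / 0.876 = 4.100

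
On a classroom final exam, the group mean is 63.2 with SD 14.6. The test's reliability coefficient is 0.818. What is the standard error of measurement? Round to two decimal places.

SEM = SD · √(1 − ρ) = 14.6 × √0.182 = 14.6 × 0.4266 = 6.229

6.23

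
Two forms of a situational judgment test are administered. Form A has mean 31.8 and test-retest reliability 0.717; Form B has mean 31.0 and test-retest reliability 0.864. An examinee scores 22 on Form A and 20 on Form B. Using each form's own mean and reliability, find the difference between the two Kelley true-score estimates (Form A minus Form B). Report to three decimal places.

3.277

T̂_A = 0.717(22) + 0.283(31.8) = 24.77340
T̂_B = 0.864(20) + 0.136(31.0) = 21.49600
T̂_A − T̂_B = 3.27740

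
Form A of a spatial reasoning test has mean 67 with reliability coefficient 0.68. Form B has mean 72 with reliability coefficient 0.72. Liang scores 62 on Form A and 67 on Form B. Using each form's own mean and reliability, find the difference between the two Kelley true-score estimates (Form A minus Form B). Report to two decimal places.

T̂_A = 0.68(62) + 0.32(67) = 63.6000
T̂_B = 0.72(67) + 0.28(72) = 68.4000
T̂_A − T̂_B = -4.8000

-4.80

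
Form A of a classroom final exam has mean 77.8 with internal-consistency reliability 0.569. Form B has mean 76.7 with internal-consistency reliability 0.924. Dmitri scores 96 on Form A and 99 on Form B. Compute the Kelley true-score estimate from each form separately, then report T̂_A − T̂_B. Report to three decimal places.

T̂_A = 0.569(96) + 0.431(77.8) = 88.15580
T̂_B = 0.924(99) + 0.076(76.7) = 97.30520
T̂_A − T̂_B = -9.14940

-9.149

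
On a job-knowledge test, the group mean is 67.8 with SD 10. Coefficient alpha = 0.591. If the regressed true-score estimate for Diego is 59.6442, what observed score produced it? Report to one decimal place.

T̂ = ρX + (1 − ρ)μ  ⇒  X = (T̂ − (1 − ρ)μ) / ρ
X = (59.6442 − 0.409 × 67.8) / 0.591 = (59.6442 − 27.7302) / 0.591 = 31.9140 / 0.591 = 54.000

54.0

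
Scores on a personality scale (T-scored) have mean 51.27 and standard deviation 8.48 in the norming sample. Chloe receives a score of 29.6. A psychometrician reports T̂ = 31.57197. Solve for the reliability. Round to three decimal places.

T̂ = ρX + (1 − ρ)μ  ⇒  T̂ − μ = ρ(X − μ)
ρ = (T̂ − μ)/(X − μ) = (31.57197 − 51.27) / (29.6 − 51.27) = -19.69803 / -21.67 = 0.90900

0.909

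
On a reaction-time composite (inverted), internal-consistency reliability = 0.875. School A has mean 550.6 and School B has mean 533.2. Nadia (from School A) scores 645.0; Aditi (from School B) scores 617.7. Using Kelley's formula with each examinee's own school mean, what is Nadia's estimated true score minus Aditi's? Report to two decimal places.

T̂_Nadia = 0.875(645.0) + 0.125(550.6) = 633.2000
T̂_Aditi = 0.875(617.7) + 0.125(533.2) = 607.1375
Difference = 633.2000 − 607.1375 = 26.0625

26.06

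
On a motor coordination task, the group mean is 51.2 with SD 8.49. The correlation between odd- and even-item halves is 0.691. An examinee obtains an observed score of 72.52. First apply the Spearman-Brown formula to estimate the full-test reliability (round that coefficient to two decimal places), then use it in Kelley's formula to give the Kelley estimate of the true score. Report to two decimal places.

Spearman-Brown: ρ = 2r/(1 + r) = 2(0.691)/(1 + 0.691) = 1.3820/1.691 = 0.8173 → 0.82
T̂ = ρX + (1 − ρ)μ
  = 0.82 × 72.52 + 0.18 × 51.2
  = 59.4664 + 9.216
  = 68.682
  ≈ 68.68

68.68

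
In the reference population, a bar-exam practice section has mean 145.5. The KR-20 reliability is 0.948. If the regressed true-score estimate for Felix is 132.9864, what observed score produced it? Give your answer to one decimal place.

132.3

T̂ = ρX + (1 − ρ)μ  ⇒  X = (T̂ − (1 − ρ)μ) / ρ
X = (132.9864 − 0.052 × 145.5) / 0.948 = (132.9864 − 7.5660) / 0.948 = 125.4204 / 0.948 = 132.300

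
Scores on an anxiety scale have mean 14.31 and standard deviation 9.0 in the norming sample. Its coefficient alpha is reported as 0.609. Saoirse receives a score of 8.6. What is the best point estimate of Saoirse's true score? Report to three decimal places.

10.833

Kelley's formula gives T̂ = 0.609·8.6 + 0.391·14.31 = 5.2374 + 5.59521 = 10.8326.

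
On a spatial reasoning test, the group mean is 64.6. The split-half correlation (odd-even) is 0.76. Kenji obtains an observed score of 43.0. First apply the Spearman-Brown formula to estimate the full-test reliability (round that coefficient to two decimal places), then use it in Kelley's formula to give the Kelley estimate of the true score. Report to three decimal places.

Spearman-Brown: ρ = 2r/(1 + r) = 2(0.76)/(1 + 0.76) = 1.520/1.76 = 0.8636 → 0.86
T̂ = ρX + (1 − ρ)μ
  = 0.86 × 43.0 + 0.14 × 64.6
  = 36.980 + 9.044
  = 46.0240
  ≈ 46.024

46.024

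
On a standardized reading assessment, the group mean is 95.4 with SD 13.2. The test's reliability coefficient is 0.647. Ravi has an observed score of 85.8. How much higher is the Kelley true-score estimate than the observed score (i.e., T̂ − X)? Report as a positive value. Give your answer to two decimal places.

T̂ = ρX + (1 − ρ)μ
  = 0.647 × 85.8 + 0.353 × 95.4
  = 55.5126 + 33.6762
  = 89.1888
  ≈ 89.189
T̂ − X = 89.189 − 85.8 = 3.389 → 3.39

3.39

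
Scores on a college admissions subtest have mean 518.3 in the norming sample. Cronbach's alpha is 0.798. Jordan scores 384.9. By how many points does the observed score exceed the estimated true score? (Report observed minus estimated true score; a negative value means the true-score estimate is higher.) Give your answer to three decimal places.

-26.947

T̂ = 0.798(384.9) + 0.202(518.3) = 307.1502 + 104.6966 = 411.84680 → 411.8468
X − T̂ = 384.9 − 411.8468 = -26.9468 → -26.947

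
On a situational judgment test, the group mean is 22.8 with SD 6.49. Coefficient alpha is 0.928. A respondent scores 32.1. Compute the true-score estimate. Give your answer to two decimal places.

31.43

T̂ = ρX + (1 − ρ)μ
  = 0.928 × 32.1 + 0.072 × 22.8
  = 29.7888 + 1.6416
  = 31.430
  ≈ 31.43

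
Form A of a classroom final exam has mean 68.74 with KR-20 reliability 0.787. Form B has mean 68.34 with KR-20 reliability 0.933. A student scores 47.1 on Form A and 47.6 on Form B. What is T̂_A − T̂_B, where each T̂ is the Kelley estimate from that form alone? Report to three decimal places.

T̂_A = 0.787(47.1) + 0.213(68.74) = 51.70932
T̂_B = 0.933(47.6) + 0.067(68.34) = 48.98958
T̂_A − T̂_B = 2.71974

2.720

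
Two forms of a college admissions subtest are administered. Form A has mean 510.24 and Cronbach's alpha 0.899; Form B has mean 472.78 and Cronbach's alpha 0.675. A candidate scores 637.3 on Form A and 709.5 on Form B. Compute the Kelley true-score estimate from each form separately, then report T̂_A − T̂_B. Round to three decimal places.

-8.099

T̂_A = 0.899(637.3) + 0.101(510.24) = 624.46694
T̂_B = 0.675(709.5) + 0.325(472.78) = 632.56600
T̂_A − T̂_B = -8.09906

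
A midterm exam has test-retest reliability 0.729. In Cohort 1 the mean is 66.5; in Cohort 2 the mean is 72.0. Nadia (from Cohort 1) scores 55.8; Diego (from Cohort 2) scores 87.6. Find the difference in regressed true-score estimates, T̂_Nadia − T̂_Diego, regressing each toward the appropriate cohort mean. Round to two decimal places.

-24.67

T̂_Nadia = 0.729(55.8) + 0.271(66.5) = 58.6997
T̂_Diego = 0.729(87.6) + 0.271(72.0) = 83.3724
Difference = 58.6997 − 83.3724 = -24.6727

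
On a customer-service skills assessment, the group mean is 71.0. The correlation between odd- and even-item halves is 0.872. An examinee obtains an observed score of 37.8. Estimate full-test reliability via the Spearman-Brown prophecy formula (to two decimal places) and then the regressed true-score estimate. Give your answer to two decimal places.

40.12

Spearman-Brown: ρ = 2r/(1 + r) = 2(0.872)/(1 + 0.872) = 1.7440/1.872 = 0.9316 → 0.93
T̂ = ρX + (1 − ρ)μ
  = 0.93 × 37.8 + 0.07 × 71.0
  = 35.154 + 4.970
  = 40.124
  ≈ 40.12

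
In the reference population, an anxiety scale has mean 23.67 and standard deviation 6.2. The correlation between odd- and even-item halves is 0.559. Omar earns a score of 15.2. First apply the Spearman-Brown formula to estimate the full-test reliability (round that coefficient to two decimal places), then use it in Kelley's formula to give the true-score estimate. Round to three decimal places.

Spearman-Brown: ρ = 2r/(1 + r) = 2(0.559)/(1 + 0.559) = 1.1180/1.559 = 0.7171 → 0.72
T̂ = 0.72(15.2) + 0.28(23.67) = 10.944 + 6.6276 = 17.5716 → 17.572

17.572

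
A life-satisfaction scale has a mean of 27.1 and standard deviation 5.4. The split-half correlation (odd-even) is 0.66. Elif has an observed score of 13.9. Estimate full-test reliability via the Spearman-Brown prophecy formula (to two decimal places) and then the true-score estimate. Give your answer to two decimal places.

Spearman-Brown: ρ = 2r/(1 + r) = 2(0.66)/(1 + 0.66) = 1.320/1.66 = 0.7952 → 0.80
T̂ = 0.80(13.9) + 0.20(27.1) = 11.120 + 5.420 = 16.540 → 16.54

16.54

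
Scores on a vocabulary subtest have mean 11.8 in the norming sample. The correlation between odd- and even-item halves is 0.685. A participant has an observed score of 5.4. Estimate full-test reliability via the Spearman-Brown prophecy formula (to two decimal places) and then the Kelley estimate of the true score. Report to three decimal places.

6.616

Spearman-Brown: ρ = 2r/(1 + r) = 2(0.685)/(1 + 0.685) = 1.3700/1.685 = 0.8131 → 0.81
T̂ = 0.81(5.4) + 0.19(11.8) = 4.374 + 2.242 = 6.6160 → 6.616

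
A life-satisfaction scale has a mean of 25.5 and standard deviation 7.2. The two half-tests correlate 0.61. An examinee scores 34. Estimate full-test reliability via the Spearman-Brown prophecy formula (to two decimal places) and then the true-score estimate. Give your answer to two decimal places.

Spearman-Brown: ρ = 2r/(1 + r) = 2(0.61)/(1 + 0.61) = 1.220/1.61 = 0.7578 → 0.76
Weight the observed score by reliability and the mean by (1 − reliability): T̂ = 0.76·34 + 0.24·25.5 = 25.84 + 6.120 = 31.960.

31.96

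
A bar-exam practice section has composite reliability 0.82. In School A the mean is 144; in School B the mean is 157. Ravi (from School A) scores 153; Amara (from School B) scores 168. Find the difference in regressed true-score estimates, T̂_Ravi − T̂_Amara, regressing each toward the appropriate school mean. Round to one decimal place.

T̂_Ravi = 0.82(153) + 0.18(144) = 151.380
T̂_Amara = 0.82(168) + 0.18(157) = 166.020
Difference = 151.380 − 166.020 = -14.640

-14.6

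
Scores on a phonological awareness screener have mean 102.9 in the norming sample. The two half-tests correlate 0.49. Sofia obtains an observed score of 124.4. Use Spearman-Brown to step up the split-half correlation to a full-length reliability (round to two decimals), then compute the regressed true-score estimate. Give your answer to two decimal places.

Spearman-Brown: ρ = 2r/(1 + r) = 2(0.49)/(1 + 0.49) = 0.980/1.49 = 0.6577 → 0.66
Weight the observed score by reliability and the mean by (1 − reliability): T̂ = 0.66·124.4 + 0.34·102.9 = 82.104 + 34.986 = 117.090.

117.09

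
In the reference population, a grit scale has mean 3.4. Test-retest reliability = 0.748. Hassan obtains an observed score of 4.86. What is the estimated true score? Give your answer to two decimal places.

4.49

T̂ = 0.748(4.86) + 0.252(3.4) = 3.63528 + 0.8568 = 4.492 → 4.49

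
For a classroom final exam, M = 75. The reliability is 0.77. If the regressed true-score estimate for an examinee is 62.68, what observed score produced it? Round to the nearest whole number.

T̂ = ρX + (1 − ρ)μ  ⇒  X = (T̂ − (1 − ρ)μ) / ρ
X = (62.68 − 0.23 × 75) / 0.77 = (62.68 − 17.25) / 0.77 = 45.43 / 0.77 = 59.00

59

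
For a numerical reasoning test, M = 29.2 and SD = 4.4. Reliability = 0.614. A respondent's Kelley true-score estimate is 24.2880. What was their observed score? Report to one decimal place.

T̂ = ρX + (1 − ρ)μ  ⇒  X = (T̂ − (1 − ρ)μ) / ρ
X = (24.2880 − 0.386 × 29.2) / 0.614 = (24.2880 − 11.2712) / 0.614 = 13.0168 / 0.614 = 21.200

21.2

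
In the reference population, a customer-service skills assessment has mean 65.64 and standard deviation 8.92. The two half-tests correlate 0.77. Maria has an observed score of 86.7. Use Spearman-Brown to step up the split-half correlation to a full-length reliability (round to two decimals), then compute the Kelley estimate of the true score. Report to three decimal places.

Spearman-Brown: ρ = 2r/(1 + r) = 2(0.77)/(1 + 0.77) = 1.540/1.77 = 0.8701 → 0.87
T̂ = 0.87(86.7) + 0.13(65.64) = 75.429 + 8.5332 = 83.9622 → 83.962

83.962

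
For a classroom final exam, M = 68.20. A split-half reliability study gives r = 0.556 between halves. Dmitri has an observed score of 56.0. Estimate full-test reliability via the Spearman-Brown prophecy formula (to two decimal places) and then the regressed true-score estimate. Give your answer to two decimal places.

59.54

Spearman-Brown: ρ = 2r/(1 + r) = 2(0.556)/(1 + 0.556) = 1.1120/1.556 = 0.7147 → 0.71
T̂ = ρX + (1 − ρ)μ
  = 0.71 × 56.0 + 0.29 × 68.20
  = 39.760 + 19.7780
  = 59.538
  ≈ 59.54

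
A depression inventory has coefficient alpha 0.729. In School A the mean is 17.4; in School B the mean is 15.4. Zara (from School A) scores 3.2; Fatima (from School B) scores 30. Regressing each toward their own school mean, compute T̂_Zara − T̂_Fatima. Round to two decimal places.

-19.00

T̂_Zara = 0.729(3.2) + 0.271(17.4) = 7.0482
T̂_Fatima = 0.729(30) + 0.271(15.4) = 26.0434
Difference = 7.0482 − 26.0434 = -18.9952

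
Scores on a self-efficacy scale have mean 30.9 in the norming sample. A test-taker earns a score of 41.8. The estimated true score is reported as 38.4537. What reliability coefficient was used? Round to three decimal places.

T̂ = ρX + (1 − ρ)μ  ⇒  T̂ − μ = ρ(X − μ)
ρ = (T̂ − μ)/(X − μ) = (38.4537 − 30.9) / (41.8 − 30.9) = 7.5537 / 10.9 = 0.69300

0.693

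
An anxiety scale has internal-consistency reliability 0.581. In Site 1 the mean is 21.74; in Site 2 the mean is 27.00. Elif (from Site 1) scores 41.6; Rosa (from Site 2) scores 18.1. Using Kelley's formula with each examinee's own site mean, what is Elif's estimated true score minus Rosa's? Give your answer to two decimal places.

11.45

T̂_Elif = 0.581(41.6) + 0.419(21.74) = 33.2787
T̂_Rosa = 0.581(18.1) + 0.419(27.00) = 21.8291
Difference = 33.2787 − 21.8291 = 11.4496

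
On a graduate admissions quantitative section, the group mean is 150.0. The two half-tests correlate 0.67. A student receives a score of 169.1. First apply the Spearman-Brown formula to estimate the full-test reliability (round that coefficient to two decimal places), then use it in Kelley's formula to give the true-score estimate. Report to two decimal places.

Spearman-Brown: ρ = 2r/(1 + r) = 2(0.67)/(1 + 0.67) = 1.340/1.67 = 0.8024 → 0.80
T̂ = 0.80(169.1) + 0.20(150.0) = 135.280 + 30.000 = 165.280 → 165.28

165.28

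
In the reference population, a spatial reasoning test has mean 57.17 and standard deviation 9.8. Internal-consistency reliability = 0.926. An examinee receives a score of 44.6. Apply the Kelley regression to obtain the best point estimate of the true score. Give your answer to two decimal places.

45.53

T̂ = 0.926(44.6) + 0.074(57.17) = 41.2996 + 4.23058 = 45.530 → 45.53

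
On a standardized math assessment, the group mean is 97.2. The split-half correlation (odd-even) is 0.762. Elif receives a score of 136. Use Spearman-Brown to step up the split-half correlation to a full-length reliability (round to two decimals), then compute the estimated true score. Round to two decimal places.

130.57

Spearman-Brown: ρ = 2r/(1 + r) = 2(0.762)/(1 + 0.762) = 1.5240/1.762 = 0.8649 → 0.86
T̂ = ρX + (1 − ρ)μ
  = 0.86 × 136 + 0.14 × 97.2
  = 116.96 + 13.608
  = 130.568
  ≈ 130.57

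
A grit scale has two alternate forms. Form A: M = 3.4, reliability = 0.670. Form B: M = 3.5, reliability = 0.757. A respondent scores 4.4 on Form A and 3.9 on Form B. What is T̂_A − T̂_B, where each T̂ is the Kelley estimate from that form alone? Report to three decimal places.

T̂_A = 0.670(4.4) + 0.330(3.4) = 4.07000
T̂_B = 0.757(3.9) + 0.243(3.5) = 3.80280
T̂_A − T̂_B = 0.26720

0.267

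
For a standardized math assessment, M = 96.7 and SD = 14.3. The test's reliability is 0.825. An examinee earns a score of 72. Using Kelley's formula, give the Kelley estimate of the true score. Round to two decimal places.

T̂ = 0.825(72) + 0.175(96.7) = 59.400 + 16.9225 = 76.322 → 76.32

76.32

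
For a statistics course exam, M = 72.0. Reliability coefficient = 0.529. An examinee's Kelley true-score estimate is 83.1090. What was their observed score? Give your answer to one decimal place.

T̂ = ρX + (1 − ρ)μ  ⇒  X = (T̂ − (1 − ρ)μ) / ρ
X = (83.1090 − 0.471 × 72.0) / 0.529 = (83.1090 − 33.9120) / 0.529 = 49.1970 / 0.529 = 93.000

93.0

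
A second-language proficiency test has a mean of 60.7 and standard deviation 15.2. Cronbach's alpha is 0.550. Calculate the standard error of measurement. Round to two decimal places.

SEM = SD · √(1 − ρ) = 15.2 × √0.450 = 15.2 × 0.6708 = 10.196

10.20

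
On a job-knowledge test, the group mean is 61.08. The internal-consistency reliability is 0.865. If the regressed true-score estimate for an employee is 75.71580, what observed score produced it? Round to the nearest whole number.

T̂ = ρX + (1 − ρ)μ  ⇒  X = (T̂ − (1 − ρ)μ) / ρ
X = (75.71580 − 0.135 × 61.08) / 0.865 = (75.71580 − 8.24580) / 0.865 = 67.47000 / 0.865 = 78.00

78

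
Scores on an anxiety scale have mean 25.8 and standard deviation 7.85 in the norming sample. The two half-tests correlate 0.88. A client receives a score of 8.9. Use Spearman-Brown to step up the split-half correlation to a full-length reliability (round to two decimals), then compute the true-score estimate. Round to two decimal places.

9.91

Spearman-Brown: ρ = 2r/(1 + r) = 2(0.88)/(1 + 0.88) = 1.760/1.88 = 0.9362 → 0.94
Weight the observed score by reliability and the mean by (1 − reliability): T̂ = 0.94·8.9 + 0.06·25.8 = 8.366 + 1.548 = 9.914.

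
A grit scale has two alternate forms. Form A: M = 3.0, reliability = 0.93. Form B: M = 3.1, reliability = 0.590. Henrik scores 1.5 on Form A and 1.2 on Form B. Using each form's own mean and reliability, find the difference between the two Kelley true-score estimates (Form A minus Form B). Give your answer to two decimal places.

-0.37

T̂_A = 0.93(1.5) + 0.07(3.0) = 1.6050
T̂_B = 0.590(1.2) + 0.410(3.1) = 1.9790
T̂_A − T̂_B = -0.3740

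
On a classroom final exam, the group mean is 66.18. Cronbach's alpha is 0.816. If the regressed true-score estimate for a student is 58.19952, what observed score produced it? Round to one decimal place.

T̂ = ρX + (1 − ρ)μ  ⇒  X = (T̂ − (1 − ρ)μ) / ρ
X = (58.19952 − 0.184 × 66.18) / 0.816 = (58.19952 − 12.17712) / 0.816 = 46.02240 / 0.816 = 56.400

56.4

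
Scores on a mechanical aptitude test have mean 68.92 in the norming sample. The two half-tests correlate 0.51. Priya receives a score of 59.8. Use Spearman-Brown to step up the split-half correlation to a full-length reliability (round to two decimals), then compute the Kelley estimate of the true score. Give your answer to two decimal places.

Spearman-Brown: ρ = 2r/(1 + r) = 2(0.51)/(1 + 0.51) = 1.020/1.51 = 0.6755 → 0.68
Kelley's formula gives T̂ = 0.68·59.8 + 0.32·68.92 = 40.664 + 22.0544 = 62.718.

62.72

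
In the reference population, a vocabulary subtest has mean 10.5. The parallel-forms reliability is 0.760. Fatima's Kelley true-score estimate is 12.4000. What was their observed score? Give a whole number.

13

T̂ = ρX + (1 − ρ)μ  ⇒  X = (T̂ − (1 − ρ)μ) / ρ
X = (12.4000 − 0.240 × 10.5) / 0.760 = (12.4000 − 2.5200) / 0.760 = 9.8800 / 0.760 = 13.00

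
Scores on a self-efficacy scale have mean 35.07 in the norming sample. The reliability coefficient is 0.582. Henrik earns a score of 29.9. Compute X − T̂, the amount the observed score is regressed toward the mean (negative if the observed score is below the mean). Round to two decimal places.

-2.16

T̂ = 0.582(29.9) + 0.418(35.07) = 17.4018 + 14.65926 = 32.0611 → 32.061
X − T̂ = 29.9 − 32.061 = -2.161 → -2.16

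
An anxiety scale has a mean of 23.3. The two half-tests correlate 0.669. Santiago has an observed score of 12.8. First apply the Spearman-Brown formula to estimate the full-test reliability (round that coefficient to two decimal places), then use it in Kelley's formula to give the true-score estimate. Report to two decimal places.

Spearman-Brown: ρ = 2r/(1 + r) = 2(0.669)/(1 + 0.669) = 1.3380/1.669 = 0.8017 → 0.80
T̂ = ρX + (1 − ρ)μ
  = 0.80 × 12.8 + 0.20 × 23.3
  = 10.240 + 4.660
  = 14.900
  ≈ 14.90

14.90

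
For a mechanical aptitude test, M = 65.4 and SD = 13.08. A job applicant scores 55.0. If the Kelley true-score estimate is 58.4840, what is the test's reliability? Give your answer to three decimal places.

0.665

T̂ = ρX + (1 − ρ)μ  ⇒  T̂ − μ = ρ(X − μ)
ρ = (T̂ − μ)/(X − μ) = (58.4840 − 65.4) / (55.0 − 65.4) = -6.9160 / -10.4 = 0.66500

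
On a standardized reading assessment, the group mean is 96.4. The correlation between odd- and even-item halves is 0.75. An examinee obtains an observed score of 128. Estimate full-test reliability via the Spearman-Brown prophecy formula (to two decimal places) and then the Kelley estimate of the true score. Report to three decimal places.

123.576

Spearman-Brown: ρ = 2r/(1 + r) = 2(0.75)/(1 + 0.75) = 1.500/1.75 = 0.8571 → 0.86
Weight the observed score by reliability and the mean by (1 − reliability): T̂ = 0.86·128 + 0.14·96.4 = 110.08 + 13.496 = 123.5760.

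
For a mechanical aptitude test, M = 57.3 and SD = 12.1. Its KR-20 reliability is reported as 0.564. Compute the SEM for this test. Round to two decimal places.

SEM = SD · √(1 − ρ) = 12.1 × √0.436 = 12.1 × 0.6603 = 7.990

7.99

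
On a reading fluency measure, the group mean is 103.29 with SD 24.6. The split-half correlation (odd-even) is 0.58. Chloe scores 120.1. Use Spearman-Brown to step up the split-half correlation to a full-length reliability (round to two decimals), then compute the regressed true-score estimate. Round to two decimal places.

115.56

Spearman-Brown: ρ = 2r/(1 + r) = 2(0.58)/(1 + 0.58) = 1.160/1.58 = 0.7342 → 0.73
T̂ = ρX + (1 − ρ)μ
  = 0.73 × 120.1 + 0.27 × 103.29
  = 87.673 + 27.8883
  = 115.561
  ≈ 115.56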